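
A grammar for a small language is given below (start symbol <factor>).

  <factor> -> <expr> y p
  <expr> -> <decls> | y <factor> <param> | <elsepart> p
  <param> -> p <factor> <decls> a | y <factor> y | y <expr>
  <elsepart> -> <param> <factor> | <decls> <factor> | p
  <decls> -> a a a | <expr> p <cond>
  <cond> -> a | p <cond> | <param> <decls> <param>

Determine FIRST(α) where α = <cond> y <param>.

Add FIRST(<cond>) = { a, p, y }; <cond> is not nullable, stop.

{ a, p, y }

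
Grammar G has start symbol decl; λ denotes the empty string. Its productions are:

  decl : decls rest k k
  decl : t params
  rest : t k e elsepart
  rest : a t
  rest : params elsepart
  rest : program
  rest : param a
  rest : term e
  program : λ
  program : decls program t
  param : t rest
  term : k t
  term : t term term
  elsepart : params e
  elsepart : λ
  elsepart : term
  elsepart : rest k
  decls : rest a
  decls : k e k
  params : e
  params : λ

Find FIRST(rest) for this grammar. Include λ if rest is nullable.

rest : t k e elsepart contributes {t}.
rest : a t contributes {a}.
From rest : params elsepart: params, elsepart nullable, take FIRST(params) ∪ FIRST(elsepart) = { a, e, k, t }; also λ since the whole RHS is nullable.
From rest : program: add FIRST(program) = { a, e, k, t, λ } (including λ since program is nullable).
From rest : param a: add FIRST(param) = { t }.
From rest : term e: add FIRST(term) = { k, t }.
Union: FIRST(rest) = { a, e, k, t, λ }.

{ a, e, k, t, λ }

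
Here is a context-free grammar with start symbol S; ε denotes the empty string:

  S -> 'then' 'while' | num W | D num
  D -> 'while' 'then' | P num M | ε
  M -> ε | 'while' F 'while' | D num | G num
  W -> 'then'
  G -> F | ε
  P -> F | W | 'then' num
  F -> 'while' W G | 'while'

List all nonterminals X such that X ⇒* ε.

{ D, G, M }

Directly nullable (have an ε-production): D, M, G.
No other nonterminal has a production whose RHS symbols are all nullable.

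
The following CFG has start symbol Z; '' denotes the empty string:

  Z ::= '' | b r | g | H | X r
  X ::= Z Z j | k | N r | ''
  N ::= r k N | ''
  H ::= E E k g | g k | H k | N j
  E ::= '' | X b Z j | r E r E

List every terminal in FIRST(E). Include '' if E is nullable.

{ b, g, j, k, r, '' }

E ::= '' contributes ''.
From E ::= X b Z j: X nullable, take FIRST(X) ∪ {b} = { b, g, j, k, r }.
E ::= r E r E contributes {r}.
Union: FIRST(E) = { b, g, j, k, r, '' }.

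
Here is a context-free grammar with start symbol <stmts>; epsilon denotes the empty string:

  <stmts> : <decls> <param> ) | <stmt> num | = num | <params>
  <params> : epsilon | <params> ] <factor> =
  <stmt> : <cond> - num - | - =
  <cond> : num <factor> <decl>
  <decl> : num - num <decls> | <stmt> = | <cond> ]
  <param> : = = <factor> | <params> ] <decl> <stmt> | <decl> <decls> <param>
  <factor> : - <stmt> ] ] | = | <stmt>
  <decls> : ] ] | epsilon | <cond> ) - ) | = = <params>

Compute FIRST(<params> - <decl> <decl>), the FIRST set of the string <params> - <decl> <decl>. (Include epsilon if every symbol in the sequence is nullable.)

Add FIRST(<params>)\{epsilon} = { ] }; <params> is nullable, continue.
- is a terminal; add {-} and stop.

{ -, ] }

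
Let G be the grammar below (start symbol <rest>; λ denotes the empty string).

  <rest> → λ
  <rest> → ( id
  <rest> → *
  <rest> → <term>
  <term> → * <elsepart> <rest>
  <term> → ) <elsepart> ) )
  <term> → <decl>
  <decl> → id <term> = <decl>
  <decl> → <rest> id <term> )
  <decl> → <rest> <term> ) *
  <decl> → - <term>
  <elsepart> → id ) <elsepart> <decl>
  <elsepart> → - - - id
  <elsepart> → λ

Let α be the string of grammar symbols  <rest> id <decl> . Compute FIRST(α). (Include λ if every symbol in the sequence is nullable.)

Add FIRST(<rest>)\{λ} = { (, ), *, -, id }; <rest> is nullable, continue.
id is a terminal; add {id} and stop.

{ (, ), *, -, id }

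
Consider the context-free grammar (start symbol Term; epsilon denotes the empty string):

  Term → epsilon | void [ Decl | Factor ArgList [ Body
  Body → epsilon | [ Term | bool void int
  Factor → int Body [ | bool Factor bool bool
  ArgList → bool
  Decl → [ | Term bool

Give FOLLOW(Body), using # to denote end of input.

In Term → Factor ArgList [ Body: Body is at the end, add FOLLOW(Term) = { #, [, bool }.
In Factor → int Body [: add FIRST([) = { [ }.
Union: FOLLOW(Body) = { #, [, bool }.

{ #, [, bool }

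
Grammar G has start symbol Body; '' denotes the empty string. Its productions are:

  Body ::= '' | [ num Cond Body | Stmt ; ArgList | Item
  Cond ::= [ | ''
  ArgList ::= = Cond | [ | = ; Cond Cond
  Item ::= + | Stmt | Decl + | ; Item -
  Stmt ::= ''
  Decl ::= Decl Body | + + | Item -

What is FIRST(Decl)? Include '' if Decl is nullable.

From Decl ::= Decl Body: add FIRST(Decl) = { +, -, ; }.
Decl ::= + + contributes {+}.
From Decl ::= Item -: Item nullable, take FIRST(Item) ∪ {-} = { +, -, ; }.
Union: FIRST(Decl) = { +, -, ; }.

{ +, -, ; }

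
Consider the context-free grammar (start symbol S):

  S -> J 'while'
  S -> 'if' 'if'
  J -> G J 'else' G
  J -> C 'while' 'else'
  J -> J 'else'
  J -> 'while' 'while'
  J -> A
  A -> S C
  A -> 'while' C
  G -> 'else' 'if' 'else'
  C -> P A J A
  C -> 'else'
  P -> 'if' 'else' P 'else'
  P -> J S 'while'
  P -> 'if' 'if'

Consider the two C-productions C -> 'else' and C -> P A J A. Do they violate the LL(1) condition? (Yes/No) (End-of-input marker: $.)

Yes

FIRST('else') = { 'else' } and FIRST(P A J A) = { 'else', 'if', 'while' }.
Both contain 'else', so the two alternatives are not disjoint — LL(1) conflict.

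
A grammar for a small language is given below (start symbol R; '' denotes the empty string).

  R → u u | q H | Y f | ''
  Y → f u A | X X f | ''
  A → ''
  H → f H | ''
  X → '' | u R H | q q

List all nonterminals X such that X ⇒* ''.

{ A, H, R, X, Y }

Directly nullable (have an ''-production): R, Y, A, H, X.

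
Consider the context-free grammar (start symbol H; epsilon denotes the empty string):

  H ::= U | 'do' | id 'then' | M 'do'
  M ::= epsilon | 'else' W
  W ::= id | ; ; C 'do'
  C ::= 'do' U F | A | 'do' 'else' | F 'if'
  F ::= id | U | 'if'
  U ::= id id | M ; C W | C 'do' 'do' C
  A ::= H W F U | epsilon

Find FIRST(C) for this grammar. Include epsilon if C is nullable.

{ 'do', 'else', 'if', ;, id, epsilon }

C ::= 'do' U F contributes {'do'}.
From C ::= A: add FIRST(A) = { 'do', 'else', 'if', ;, id, epsilon } (including epsilon since A is nullable).
C ::= 'do' 'else' contributes {'do'}.
From C ::= F 'if': add FIRST(F) = { 'do', 'else', 'if', ;, id }.
Union: FIRST(C) = { 'do', 'else', 'if', ;, id, epsilon }.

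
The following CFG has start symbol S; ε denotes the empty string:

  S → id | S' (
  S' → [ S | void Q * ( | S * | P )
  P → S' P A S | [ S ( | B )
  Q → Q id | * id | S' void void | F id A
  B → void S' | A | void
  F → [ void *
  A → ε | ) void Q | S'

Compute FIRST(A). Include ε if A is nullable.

{ ), [, id, void, ε }

A → ε contributes ε.
A → ) void Q contributes {)}.
From A → S': add FIRST(S') = { ), [, id, void }.
Union: FIRST(A) = { ), [, id, void, ε }.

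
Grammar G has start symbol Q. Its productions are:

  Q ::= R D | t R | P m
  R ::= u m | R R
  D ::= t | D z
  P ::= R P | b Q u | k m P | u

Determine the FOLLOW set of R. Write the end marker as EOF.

In Q ::= R D: add FIRST(D) = { t }.
In Q ::= t R: R is at the end, add FOLLOW(Q) = { EOF, u }.
In R ::= R R: add FIRST(R) = { u }.
In R ::= R R: R is at the end, add FOLLOW(R) = { EOF, b, k, t, u }.
In P ::= R P: add FIRST(P) = { b, k, u }.
Union: FOLLOW(R) = { EOF, b, k, t, u }.

{ EOF, b, k, t, u }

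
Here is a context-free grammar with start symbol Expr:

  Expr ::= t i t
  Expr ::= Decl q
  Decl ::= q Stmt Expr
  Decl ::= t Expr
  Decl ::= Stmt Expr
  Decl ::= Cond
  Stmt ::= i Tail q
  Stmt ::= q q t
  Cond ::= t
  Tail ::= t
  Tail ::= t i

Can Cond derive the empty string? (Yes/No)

No

No nonterminal in this grammar is nullable.
No production of Cond has an RHS whose symbols are all nullable, so Cond is not nullable.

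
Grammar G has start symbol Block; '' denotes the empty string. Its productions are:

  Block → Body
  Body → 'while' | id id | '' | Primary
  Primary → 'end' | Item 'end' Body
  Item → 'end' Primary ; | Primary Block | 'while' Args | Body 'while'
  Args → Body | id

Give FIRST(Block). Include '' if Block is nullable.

{ 'end', 'while', id, '' }

From Block → Body: add FIRST(Body) = { 'end', 'while', id, '' } (including '' since Body is nullable).
Union: FIRST(Block) = { 'end', 'while', id, '' }.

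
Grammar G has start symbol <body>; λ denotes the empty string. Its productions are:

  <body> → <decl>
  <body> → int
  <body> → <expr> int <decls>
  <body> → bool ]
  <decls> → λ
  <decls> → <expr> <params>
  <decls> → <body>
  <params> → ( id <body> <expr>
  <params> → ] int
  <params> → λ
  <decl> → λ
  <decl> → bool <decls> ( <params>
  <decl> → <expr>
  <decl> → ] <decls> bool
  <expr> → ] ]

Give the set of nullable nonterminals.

Directly nullable (have an λ-production): <decls>, <params>, <decl>.
<body> → <decl> with every symbol nullable, so <body> is nullable.
No other nonterminal has a production whose RHS symbols are all nullable.

{ <body>, <decl>, <decls>, <params> }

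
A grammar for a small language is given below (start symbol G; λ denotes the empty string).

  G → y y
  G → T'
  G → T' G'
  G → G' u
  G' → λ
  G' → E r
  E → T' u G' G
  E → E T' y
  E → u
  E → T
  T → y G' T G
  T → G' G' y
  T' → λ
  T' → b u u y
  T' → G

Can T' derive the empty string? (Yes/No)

T' has an λ-production, so T' ⇒ λ.

Yes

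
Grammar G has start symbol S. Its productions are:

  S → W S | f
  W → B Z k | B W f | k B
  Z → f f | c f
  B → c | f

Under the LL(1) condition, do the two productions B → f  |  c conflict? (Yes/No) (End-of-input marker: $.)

FIRST(f) = { f } and FIRST(c) = { c }.
The FIRST sets are disjoint and neither alternative is nullable — no conflict.

No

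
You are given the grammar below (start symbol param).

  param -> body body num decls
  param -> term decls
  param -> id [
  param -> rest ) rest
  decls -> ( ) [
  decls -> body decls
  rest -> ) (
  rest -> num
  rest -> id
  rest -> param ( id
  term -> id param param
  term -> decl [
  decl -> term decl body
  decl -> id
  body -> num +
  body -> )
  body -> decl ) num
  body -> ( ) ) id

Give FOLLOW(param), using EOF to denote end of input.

param is the start symbol, so EOF ∈ FOLLOW(param).
In rest -> param ( id: add FIRST(( id) = { ( }.
In term -> id param param: add FIRST(param) = { (, ), id, num }.
In term -> id param param: param is at the end, add FOLLOW(term) = { (, ), id, num }.
Union: FOLLOW(param) = { EOF, (, ), id, num }.

{ EOF, (, ), id, num }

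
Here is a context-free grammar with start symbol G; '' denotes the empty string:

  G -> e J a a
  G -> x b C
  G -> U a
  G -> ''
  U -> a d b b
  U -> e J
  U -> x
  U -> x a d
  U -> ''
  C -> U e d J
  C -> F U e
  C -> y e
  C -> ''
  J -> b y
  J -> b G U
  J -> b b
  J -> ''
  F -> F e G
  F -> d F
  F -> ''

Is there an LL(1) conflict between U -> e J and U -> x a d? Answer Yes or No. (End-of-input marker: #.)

No

FIRST(e J) = { e } and FIRST(x a d) = { x }.
The FIRST sets are disjoint and neither alternative is nullable — no conflict.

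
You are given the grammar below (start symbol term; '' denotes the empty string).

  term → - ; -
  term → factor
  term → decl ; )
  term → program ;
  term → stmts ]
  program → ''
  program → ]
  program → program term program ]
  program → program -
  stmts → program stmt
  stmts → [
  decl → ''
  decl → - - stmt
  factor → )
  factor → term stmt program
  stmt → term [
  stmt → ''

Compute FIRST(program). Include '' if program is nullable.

{ ), -, ;, [, ], '' }

program → '' contributes ''.
program → ] contributes {]}.
From program → program term program ]: program nullable, take FIRST(program) ∪ FIRST(term) = { ), -, ;, [, ] }.
From program → program -: program nullable, take FIRST(program) ∪ {-} = { ), -, ;, [, ] }.
Union: FIRST(program) = { ), -, ;, [, ], '' }.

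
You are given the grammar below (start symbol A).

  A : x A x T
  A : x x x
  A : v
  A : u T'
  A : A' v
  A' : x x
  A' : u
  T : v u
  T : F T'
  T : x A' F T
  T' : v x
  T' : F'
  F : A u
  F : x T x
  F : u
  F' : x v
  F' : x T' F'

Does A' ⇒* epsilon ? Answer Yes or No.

No nonterminal in this grammar is nullable.
No production of A' has an RHS whose symbols are all nullable, so A' is not nullable.

No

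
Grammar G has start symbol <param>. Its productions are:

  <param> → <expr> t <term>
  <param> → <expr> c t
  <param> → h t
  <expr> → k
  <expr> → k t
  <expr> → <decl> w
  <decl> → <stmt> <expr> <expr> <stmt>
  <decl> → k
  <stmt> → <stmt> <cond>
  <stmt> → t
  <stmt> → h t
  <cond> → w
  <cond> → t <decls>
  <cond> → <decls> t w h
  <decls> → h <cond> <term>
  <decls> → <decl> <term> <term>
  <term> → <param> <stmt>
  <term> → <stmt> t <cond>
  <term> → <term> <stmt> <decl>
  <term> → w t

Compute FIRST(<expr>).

<expr> → k contributes {k}.
<expr> → k t contributes {k}.
From <expr> → <decl> w: add FIRST(<decl>) = { h, k, t }.
Union: FIRST(<expr>) = { h, k, t }.

{ h, k, t }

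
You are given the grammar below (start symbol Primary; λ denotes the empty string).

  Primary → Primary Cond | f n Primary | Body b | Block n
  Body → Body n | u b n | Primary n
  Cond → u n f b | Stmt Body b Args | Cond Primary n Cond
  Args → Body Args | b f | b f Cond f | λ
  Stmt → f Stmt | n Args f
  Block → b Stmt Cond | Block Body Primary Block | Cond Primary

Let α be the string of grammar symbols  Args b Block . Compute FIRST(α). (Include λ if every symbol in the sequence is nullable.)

Add FIRST(Args)\{λ} = { b, f, n, u }; Args is nullable, continue.
b is a terminal; add {b} and stop.

{ b, f, n, u }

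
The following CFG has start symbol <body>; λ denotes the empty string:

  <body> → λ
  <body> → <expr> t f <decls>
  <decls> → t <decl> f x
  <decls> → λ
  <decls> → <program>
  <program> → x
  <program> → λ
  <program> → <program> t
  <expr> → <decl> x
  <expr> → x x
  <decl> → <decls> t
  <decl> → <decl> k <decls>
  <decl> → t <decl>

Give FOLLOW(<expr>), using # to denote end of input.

In <body> → <expr> t f <decls>: add FIRST(t f <decls>) = { t }.
Union: FOLLOW(<expr>) = { t }.

{ t }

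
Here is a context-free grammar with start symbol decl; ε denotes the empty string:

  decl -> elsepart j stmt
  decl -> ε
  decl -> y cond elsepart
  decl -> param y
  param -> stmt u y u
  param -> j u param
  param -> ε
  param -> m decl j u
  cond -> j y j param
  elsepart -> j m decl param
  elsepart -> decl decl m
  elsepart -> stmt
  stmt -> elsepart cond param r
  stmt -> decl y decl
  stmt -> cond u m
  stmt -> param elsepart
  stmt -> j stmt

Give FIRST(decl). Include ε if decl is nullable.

{ j, m, y, ε }

From decl -> elsepart j stmt: add FIRST(elsepart) = { j, m, y }.
decl -> ε contributes ε.
decl -> y cond elsepart contributes {y}.
From decl -> param y: param nullable, take FIRST(param) ∪ {y} = { j, m, y }.
Union: FIRST(decl) = { j, m, y, ε }.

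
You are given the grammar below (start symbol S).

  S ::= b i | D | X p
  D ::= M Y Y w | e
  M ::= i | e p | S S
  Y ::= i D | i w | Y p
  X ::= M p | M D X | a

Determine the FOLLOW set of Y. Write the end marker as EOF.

{ i, p, w }

In D ::= M Y Y w: add FIRST(Y w) = { i }.
In D ::= M Y Y w: add FIRST(w) = { w }.
In Y ::= Y p: add FIRST(p) = { p }.
Union: FOLLOW(Y) = { i, p, w }.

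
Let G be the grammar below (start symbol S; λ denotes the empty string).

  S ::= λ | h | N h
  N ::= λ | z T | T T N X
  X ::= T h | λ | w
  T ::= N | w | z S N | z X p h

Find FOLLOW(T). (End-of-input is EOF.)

{ h, w, z }

In N ::= z T: T is at the end, add FOLLOW(N) = { h, w, z }.
In N ::= T T N X: add FIRST(T N X)\{λ} = { h, w, z }.
  Since T N X is nullable, also add FOLLOW(N) = { h, w, z }.
In N ::= T T N X: add FIRST(N X)\{λ} = { h, w, z }.
  Since N X is nullable, also add FOLLOW(N) = { h, w, z }.
In X ::= T h: add FIRST(h) = { h }.
Union: FOLLOW(T) = { h, w, z }.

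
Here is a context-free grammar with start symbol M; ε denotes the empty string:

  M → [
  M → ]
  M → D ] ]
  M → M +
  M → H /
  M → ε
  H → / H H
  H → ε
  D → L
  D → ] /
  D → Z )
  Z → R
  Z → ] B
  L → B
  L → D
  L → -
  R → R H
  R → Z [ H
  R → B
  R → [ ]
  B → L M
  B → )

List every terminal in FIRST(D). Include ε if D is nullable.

{ ), -, [, ] }

From D → L: add FIRST(L) = { ), -, [, ] }.
D → ] / contributes {]}.
From D → Z ): add FIRST(Z) = { ), -, [, ] }.
Union: FIRST(D) = { ), -, [, ] }.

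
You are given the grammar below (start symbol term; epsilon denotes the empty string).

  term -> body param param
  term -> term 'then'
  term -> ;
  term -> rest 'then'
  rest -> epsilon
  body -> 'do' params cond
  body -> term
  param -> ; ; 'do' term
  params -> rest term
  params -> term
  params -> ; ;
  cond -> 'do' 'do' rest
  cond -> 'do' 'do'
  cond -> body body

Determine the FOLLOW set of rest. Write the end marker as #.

{ 'do', 'then', ; }

In term -> rest 'then': add FIRST('then') = { 'then' }.
In params -> rest term: add FIRST(term) = { 'do', 'then', ; }.
In cond -> 'do' 'do' rest: rest is at the end, add FOLLOW(cond) = { 'do', 'then', ; }.
Union: FOLLOW(rest) = { 'do', 'then', ; }.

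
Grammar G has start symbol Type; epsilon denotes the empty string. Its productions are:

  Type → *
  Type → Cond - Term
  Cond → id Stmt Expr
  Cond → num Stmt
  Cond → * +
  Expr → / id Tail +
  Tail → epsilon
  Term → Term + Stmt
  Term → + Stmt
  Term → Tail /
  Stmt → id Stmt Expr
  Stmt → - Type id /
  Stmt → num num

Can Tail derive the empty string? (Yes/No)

Tail has an epsilon-production, so Tail ⇒ epsilon.

Yes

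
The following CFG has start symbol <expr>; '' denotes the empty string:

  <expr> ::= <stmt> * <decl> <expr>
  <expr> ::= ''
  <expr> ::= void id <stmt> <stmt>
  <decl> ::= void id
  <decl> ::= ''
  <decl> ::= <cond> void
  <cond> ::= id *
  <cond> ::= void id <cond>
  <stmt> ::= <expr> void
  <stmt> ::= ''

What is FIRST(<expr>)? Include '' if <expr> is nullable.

From <expr> ::= <stmt> * <decl> <expr>: <stmt> nullable, take FIRST(<stmt>) ∪ {*} = { *, void }.
<expr> ::= '' contributes ''.
<expr> ::= void id <stmt> <stmt> contributes {void}.
Union: FIRST(<expr>) = { *, void, '' }.

{ *, void, '' }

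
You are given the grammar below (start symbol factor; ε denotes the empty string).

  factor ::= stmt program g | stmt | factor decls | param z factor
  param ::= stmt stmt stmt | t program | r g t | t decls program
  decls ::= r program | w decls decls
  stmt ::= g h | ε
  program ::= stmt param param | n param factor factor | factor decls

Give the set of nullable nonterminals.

Directly nullable (have an ε-production): stmt.
program ::= stmt param param with every symbol nullable, so program is nullable.
param ::= stmt stmt stmt with every symbol nullable, so param is nullable.
factor ::= stmt with every symbol nullable, so factor is nullable.
No other nonterminal has a production whose RHS symbols are all nullable.

{ factor, param, program, stmt }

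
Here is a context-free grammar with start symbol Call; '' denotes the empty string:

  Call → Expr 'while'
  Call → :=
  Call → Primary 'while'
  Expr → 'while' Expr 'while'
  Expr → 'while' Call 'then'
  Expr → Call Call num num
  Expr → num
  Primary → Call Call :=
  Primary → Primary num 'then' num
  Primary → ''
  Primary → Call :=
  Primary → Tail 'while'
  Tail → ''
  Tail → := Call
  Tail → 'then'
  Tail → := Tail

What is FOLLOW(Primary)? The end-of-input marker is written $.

{ 'while', num }

In Call → Primary 'while': add FIRST('while') = { 'while' }.
In Primary → Primary num 'then' num: add FIRST(num 'then' num) = { num }.
Union: FOLLOW(Primary) = { 'while', num }.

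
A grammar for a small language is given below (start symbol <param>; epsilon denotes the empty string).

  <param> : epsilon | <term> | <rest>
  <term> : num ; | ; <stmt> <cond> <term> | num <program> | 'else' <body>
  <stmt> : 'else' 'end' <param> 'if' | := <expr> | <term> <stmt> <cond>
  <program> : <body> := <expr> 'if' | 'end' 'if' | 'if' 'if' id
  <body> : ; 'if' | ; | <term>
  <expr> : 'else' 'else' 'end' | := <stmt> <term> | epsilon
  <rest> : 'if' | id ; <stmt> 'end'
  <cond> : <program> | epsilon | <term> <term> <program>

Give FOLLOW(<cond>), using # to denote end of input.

In <term> : ; <stmt> <cond> <term>: add FIRST(<term>) = { 'else', ;, num }.
In <stmt> : <term> <stmt> <cond>: <cond> is at the end, add FOLLOW(<stmt>) = { 'else', 'end', 'if', ;, num }.
Union: FOLLOW(<cond>) = { 'else', 'end', 'if', ;, num }.

{ 'else', 'end', 'if', ;, num }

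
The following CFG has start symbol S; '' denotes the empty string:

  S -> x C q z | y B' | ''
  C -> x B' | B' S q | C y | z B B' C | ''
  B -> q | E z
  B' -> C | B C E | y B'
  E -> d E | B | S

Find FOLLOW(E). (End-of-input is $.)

{ $, d, q, x, y, z }

In B -> E z: add FIRST(z) = { z }.
In B' -> B C E: E is at the end, add FOLLOW(B') = { $, d, q, x, y, z }.
In E -> d E: E is at the end, add FOLLOW(E) = { $, d, q, x, y, z }.
Union: FOLLOW(E) = { $, d, q, x, y, z }.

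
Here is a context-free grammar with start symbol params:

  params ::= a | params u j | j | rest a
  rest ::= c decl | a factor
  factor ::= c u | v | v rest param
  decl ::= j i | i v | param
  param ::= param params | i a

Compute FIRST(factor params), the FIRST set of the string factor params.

Add FIRST(factor) = { c, v }; factor is not nullable, stop.

{ c, v }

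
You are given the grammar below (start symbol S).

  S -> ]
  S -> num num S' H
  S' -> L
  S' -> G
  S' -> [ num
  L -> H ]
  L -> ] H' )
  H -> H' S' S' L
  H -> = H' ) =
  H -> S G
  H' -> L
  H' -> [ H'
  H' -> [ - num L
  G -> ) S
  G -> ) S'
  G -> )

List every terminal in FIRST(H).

{ =, [, ], num }

From H -> H' S' S' L: add FIRST(H') = { =, [, ], num }.
H -> = H' ) = contributes {=}.
From H -> S G: add FIRST(S) = { ], num }.
Union: FIRST(H) = { =, [, ], num }.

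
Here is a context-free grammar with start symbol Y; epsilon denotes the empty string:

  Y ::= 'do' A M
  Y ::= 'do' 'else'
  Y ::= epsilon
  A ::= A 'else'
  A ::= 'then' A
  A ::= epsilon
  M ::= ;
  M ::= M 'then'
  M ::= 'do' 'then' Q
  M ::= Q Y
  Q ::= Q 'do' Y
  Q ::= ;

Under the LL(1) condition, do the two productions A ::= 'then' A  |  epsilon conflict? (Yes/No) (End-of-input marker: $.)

No

FIRST('then' A) = { 'then' } and FIRST(epsilon) = { epsilon }.
The second is nullable but FOLLOW(A) = { 'do', 'else', ; } is disjoint from FIRST of the first.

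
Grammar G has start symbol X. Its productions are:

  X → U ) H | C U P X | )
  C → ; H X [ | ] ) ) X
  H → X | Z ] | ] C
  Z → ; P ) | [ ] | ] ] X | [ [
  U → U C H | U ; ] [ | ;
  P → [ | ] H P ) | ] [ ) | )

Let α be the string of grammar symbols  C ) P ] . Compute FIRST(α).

{ ;, ] }

Add FIRST(C) = { ;, ] }; C is not nullable, stop.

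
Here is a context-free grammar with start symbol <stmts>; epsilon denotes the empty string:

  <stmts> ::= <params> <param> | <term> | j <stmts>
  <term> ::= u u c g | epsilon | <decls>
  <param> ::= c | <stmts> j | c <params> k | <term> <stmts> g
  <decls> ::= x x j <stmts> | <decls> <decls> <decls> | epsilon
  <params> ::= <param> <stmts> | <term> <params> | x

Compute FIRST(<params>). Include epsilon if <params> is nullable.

From <params> ::= <param> <stmts>: add FIRST(<param>) = { c, g, j, u, x }.
From <params> ::= <term> <params>: <term> nullable, take FIRST(<term>) ∪ FIRST(<params>) = { c, g, j, u, x }.
<params> ::= x contributes {x}.
Union: FIRST(<params>) = { c, g, j, u, x }.

{ c, g, j, u, x }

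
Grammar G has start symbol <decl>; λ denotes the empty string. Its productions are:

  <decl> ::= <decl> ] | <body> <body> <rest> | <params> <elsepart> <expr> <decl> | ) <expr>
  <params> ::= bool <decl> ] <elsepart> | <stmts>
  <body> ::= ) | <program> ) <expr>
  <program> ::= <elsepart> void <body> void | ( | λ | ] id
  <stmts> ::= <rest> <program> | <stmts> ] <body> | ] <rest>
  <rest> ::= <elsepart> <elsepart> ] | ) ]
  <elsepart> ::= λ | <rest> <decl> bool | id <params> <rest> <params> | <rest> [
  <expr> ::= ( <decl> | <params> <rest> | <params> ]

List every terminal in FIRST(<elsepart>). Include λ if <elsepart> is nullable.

{ ), ], id, λ }

<elsepart> ::= λ contributes λ.
From <elsepart> ::= <rest> <decl> bool: add FIRST(<rest>) = { ), ], id }.
<elsepart> ::= id <params> <rest> <params> contributes {id}.
From <elsepart> ::= <rest> [: add FIRST(<rest>) = { ), ], id }.
Union: FIRST(<elsepart>) = { ), ], id, λ }.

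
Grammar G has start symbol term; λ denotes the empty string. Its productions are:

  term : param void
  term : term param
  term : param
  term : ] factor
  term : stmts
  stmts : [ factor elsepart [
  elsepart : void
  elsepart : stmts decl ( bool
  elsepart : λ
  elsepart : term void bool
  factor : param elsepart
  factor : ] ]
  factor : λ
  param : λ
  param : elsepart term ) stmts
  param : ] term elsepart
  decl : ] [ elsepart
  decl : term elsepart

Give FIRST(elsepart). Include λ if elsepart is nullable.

elsepart : void contributes {void}.
From elsepart : stmts decl ( bool: add FIRST(stmts) = { [ }.
elsepart : λ contributes λ.
From elsepart : term void bool: term nullable, take FIRST(term) ∪ {void} = { ), [, ], void }.
Union: FIRST(elsepart) = { ), [, ], void, λ }.

{ ), [, ], void, λ }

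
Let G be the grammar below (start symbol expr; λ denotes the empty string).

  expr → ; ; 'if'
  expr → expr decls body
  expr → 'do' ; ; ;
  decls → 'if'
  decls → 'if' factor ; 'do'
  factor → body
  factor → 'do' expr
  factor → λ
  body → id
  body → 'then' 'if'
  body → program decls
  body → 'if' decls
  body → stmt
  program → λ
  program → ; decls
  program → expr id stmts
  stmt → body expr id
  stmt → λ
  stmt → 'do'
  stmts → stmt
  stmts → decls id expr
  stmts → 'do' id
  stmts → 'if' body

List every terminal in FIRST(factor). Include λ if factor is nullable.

From factor → body: add FIRST(body) = { 'do', 'if', 'then', ;, id, λ } (including λ since body is nullable).
factor → 'do' expr contributes {'do'}.
factor → λ contributes λ.
Union: FIRST(factor) = { 'do', 'if', 'then', ;, id, λ }.

{ 'do', 'if', 'then', ;, id, λ }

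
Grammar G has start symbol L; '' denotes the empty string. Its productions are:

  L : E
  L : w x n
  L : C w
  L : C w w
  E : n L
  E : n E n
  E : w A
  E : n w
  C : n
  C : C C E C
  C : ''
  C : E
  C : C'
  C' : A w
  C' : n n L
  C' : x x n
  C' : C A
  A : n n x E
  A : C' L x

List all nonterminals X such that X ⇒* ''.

{ C }

Directly nullable (have an ''-production): C.
No other nonterminal has a production whose RHS symbols are all nullable.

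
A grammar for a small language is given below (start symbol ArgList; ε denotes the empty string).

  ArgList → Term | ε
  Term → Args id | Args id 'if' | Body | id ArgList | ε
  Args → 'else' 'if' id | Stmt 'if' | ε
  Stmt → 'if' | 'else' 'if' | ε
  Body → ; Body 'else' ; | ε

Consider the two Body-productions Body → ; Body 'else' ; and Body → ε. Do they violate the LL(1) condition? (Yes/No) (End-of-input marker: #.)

No

FIRST(; Body 'else' ;) = { ; } and FIRST(ε) = { ε }.
The second is nullable but FOLLOW(Body) = { #, 'else' } is disjoint from FIRST of the first.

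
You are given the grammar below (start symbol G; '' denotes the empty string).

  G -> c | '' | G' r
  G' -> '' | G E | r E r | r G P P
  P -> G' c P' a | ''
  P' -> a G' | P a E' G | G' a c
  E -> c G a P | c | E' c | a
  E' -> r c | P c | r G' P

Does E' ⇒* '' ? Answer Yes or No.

No

Nullable nonterminals: G, G', P.
No production of E' has an RHS whose symbols are all nullable, so E' is not nullable.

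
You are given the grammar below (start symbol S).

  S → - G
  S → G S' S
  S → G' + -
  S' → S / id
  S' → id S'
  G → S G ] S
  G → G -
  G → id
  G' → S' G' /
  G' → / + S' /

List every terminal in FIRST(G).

From G → S G ] S: add FIRST(S) = { -, /, id }.
From G → G -: add FIRST(G) = { -, /, id }.
G → id contributes {id}.
Union: FIRST(G) = { -, /, id }.

{ -, /, id }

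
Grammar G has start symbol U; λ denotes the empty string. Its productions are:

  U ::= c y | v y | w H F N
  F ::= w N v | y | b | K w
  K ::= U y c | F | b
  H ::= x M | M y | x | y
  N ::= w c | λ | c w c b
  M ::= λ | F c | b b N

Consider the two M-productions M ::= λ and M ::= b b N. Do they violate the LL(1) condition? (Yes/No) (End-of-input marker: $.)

FIRST(λ) = { λ } and FIRST(b b N) = { b }.
The first alternative is nullable and FOLLOW(M) = { b, c, v, w, y } shares b with FIRST of the second — conflict.

Yes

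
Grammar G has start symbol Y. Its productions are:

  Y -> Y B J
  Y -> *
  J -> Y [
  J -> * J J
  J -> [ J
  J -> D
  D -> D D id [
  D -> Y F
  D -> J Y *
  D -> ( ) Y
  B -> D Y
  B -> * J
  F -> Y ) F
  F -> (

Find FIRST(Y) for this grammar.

{ * }

From Y -> Y B J: add FIRST(Y) = { * }.
Y -> * contributes {*}.
Union: FIRST(Y) = { * }.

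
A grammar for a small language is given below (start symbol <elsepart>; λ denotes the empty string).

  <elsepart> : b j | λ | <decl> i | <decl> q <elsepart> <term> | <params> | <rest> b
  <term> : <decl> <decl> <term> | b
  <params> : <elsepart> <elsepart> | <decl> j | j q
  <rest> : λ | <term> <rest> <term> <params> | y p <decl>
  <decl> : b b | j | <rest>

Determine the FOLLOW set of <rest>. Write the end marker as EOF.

{ b, i, j, q, y }

In <elsepart> : <rest> b: add FIRST(b) = { b }.
In <rest> : <term> <rest> <term> <params>: add FIRST(<term> <params>) = { b, j, y }.
In <decl> : <rest>: <rest> is at the end, add FOLLOW(<decl>) = { b, i, j, q, y }.
Union: FOLLOW(<rest>) = { b, i, j, q, y }.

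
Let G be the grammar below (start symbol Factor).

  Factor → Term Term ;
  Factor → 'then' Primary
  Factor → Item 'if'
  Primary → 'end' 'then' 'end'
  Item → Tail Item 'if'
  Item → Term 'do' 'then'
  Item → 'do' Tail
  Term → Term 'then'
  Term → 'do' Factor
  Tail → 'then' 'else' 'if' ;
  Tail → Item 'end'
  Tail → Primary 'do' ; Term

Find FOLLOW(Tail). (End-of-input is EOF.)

In Item → Tail Item 'if': add FIRST(Item 'if') = { 'do', 'end', 'then' }.
In Item → 'do' Tail: Tail is at the end, add FOLLOW(Item) = { 'end', 'if' }.
Union: FOLLOW(Tail) = { 'do', 'end', 'if', 'then' }.

{ 'do', 'end', 'if', 'then' }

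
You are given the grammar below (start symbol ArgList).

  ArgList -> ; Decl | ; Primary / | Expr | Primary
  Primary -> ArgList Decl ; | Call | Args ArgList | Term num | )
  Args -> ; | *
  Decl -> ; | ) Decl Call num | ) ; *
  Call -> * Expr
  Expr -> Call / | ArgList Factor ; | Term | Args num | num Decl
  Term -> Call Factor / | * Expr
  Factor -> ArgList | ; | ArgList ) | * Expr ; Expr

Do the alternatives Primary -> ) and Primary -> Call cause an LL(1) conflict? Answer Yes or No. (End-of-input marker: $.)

No

FIRST()) = { ) } and FIRST(Call) = { * }.
The FIRST sets are disjoint and neither alternative is nullable — no conflict.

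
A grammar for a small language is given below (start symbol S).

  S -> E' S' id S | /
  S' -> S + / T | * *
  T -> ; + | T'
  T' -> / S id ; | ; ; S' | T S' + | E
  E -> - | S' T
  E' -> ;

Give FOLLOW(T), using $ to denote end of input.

{ *, +, -, /, ;, id }

In S' -> S + / T: T is at the end, add FOLLOW(S') = { *, +, -, /, ;, id }.
In T' -> T S' +: add FIRST(S' +) = { *, /, ; }.
In E -> S' T: T is at the end, add FOLLOW(E) = { *, +, -, /, ;, id }.
Union: FOLLOW(T) = { *, +, -, /, ;, id }.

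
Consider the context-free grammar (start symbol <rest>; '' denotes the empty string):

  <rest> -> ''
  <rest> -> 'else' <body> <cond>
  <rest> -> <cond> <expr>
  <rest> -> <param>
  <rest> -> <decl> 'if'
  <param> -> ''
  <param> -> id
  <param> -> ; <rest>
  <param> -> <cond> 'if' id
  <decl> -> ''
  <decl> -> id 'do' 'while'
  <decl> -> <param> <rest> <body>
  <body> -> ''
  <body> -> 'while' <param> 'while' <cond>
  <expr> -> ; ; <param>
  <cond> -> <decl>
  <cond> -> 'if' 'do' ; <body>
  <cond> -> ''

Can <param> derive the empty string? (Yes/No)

<param> has an ''-production, so <param> ⇒ ''.

Yes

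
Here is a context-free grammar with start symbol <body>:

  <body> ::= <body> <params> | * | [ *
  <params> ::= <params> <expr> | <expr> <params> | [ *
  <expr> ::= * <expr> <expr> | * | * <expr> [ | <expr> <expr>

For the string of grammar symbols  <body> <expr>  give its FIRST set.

Add FIRST(<body>) = { *, [ }; <body> is not nullable, stop.

{ *, [ }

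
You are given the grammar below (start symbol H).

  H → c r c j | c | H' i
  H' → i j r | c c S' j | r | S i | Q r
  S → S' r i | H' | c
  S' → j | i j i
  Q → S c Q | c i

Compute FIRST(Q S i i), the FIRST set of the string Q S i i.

Add FIRST(Q) = { c, i, j, r }; Q is not nullable, stop.

{ c, i, j, r }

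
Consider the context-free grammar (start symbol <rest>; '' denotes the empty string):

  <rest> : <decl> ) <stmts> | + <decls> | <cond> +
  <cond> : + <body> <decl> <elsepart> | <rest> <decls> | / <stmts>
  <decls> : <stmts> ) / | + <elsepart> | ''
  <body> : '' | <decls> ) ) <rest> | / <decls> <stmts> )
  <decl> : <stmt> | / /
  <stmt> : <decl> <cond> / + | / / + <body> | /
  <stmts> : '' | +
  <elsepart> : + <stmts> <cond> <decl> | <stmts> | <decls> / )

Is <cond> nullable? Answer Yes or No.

No

Nullable nonterminals: <body>, <decls>, <elsepart>, <stmts>.
No production of <cond> has an RHS whose symbols are all nullable, so <cond> is not nullable.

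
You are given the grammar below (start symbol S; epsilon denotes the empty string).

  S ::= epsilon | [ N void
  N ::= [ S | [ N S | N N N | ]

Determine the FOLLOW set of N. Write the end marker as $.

In S ::= [ N void: add FIRST(void) = { void }.
In N ::= [ N S: add FIRST(S)\{epsilon} = { [ }.
  Since S is nullable, also add FOLLOW(N) = { [, ], void }.
In N ::= N N N: add FIRST(N N) = { [, ] }.
In N ::= N N N: add FIRST(N) = { [, ] }.
In N ::= N N N: N is at the end, add FOLLOW(N) = { [, ], void }.
Union: FOLLOW(N) = { [, ], void }.

{ [, ], void }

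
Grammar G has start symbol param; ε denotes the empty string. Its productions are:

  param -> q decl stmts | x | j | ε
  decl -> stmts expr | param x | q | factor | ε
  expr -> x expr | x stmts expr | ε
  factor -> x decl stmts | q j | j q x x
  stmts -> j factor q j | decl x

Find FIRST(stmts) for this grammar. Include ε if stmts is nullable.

stmts -> j factor q j contributes {j}.
From stmts -> decl x: decl nullable, take FIRST(decl) ∪ {x} = { j, q, x }.
Union: FIRST(stmts) = { j, q, x }.

{ j, q, x }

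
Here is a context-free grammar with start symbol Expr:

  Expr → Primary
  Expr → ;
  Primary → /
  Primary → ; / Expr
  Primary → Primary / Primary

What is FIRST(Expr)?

From Expr → Primary: add FIRST(Primary) = { /, ; }.
Expr → ; contributes {;}.
Union: FIRST(Expr) = { /, ; }.

{ /, ; }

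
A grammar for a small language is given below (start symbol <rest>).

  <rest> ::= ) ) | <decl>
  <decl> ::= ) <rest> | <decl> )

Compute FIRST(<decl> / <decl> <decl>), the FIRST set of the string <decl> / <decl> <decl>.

{ ) }

Add FIRST(<decl>) = { ) }; <decl> is not nullable, stop.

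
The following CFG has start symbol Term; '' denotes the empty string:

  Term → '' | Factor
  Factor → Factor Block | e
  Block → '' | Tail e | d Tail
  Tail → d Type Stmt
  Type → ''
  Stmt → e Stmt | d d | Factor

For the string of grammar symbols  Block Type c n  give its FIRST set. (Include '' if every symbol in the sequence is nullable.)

{ c, d }

Add FIRST(Block)\{''} = { d }; Block is nullable, continue.
Add FIRST(Type)\{''} = {  }; Type is nullable, continue.
c is a terminal; add {c} and stop.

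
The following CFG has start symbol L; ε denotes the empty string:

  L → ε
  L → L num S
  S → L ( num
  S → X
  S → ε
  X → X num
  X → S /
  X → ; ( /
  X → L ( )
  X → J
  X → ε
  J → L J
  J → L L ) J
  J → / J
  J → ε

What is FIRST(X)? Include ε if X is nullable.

From X → X num: X nullable, take FIRST(X) ∪ {num} = { (, ), /, ;, num }.
From X → S /: S nullable, take FIRST(S) ∪ {/} = { (, ), /, ;, num }.
X → ; ( / contributes {;}.
From X → L ( ): L nullable, take FIRST(L) ∪ {(} = { (, num }.
From X → J: add FIRST(J) = { ), /, num, ε } (including ε since J is nullable).
X → ε contributes ε.
Union: FIRST(X) = { (, ), /, ;, num, ε }.

{ (, ), /, ;, num, ε }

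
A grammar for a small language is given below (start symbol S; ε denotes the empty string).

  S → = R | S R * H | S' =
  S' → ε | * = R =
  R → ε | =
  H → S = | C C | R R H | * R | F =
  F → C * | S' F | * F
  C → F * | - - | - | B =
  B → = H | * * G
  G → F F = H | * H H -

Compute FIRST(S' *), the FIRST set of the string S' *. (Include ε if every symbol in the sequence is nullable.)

Add FIRST(S')\{ε} = { * }; S' is nullable, continue.
* is a terminal; add {*} and stop.

{ * }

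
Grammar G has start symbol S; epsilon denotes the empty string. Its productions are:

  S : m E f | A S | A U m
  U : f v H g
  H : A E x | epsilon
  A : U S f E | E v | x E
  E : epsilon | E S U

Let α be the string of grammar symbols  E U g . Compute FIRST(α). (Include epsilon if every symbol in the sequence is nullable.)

Add FIRST(E)\{epsilon} = { f, m, v, x }; E is nullable, continue.
Add FIRST(U) = { f }; U is not nullable, stop.

{ f, m, v, x }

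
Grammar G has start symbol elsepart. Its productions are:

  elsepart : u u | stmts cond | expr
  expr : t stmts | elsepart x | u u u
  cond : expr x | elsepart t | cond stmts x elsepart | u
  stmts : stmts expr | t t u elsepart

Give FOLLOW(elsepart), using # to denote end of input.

{ #, t, u, x }

elsepart is the start symbol, so # ∈ FOLLOW(elsepart).
In expr : elsepart x: add FIRST(x) = { x }.
In cond : elsepart t: add FIRST(t) = { t }.
In cond : cond stmts x elsepart: elsepart is at the end, add FOLLOW(cond) = { #, t, u, x }.
In stmts : t t u elsepart: elsepart is at the end, add FOLLOW(stmts) = { #, t, u, x }.
Union: FOLLOW(elsepart) = { #, t, u, x }.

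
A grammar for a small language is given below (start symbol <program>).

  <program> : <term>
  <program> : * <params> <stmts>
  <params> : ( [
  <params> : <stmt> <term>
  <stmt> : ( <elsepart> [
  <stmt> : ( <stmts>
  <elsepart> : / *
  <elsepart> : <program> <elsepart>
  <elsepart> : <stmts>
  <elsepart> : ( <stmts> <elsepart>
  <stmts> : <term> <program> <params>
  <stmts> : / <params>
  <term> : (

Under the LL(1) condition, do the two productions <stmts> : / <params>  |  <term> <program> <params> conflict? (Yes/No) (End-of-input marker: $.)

FIRST(/ <params>) = { / } and FIRST(<term> <program> <params>) = { ( }.
The FIRST sets are disjoint and neither alternative is nullable — no conflict.

No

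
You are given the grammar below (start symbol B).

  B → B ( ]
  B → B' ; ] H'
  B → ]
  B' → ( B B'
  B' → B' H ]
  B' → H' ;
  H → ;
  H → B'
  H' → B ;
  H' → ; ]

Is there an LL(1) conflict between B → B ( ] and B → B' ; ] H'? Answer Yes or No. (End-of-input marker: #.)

Yes

FIRST(B ( ]) = { (, ;, ] } and FIRST(B' ; ] H') = { (, ;, ] }.
Both contain (, so the two alternatives are not disjoint — LL(1) conflict.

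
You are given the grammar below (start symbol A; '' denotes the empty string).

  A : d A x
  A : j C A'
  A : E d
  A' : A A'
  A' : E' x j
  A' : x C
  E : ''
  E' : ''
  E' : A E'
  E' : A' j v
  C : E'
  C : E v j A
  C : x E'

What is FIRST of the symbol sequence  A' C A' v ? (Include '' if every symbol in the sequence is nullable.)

Add FIRST(A') = { d, j, x }; A' is not nullable, stop.

{ d, j, x }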